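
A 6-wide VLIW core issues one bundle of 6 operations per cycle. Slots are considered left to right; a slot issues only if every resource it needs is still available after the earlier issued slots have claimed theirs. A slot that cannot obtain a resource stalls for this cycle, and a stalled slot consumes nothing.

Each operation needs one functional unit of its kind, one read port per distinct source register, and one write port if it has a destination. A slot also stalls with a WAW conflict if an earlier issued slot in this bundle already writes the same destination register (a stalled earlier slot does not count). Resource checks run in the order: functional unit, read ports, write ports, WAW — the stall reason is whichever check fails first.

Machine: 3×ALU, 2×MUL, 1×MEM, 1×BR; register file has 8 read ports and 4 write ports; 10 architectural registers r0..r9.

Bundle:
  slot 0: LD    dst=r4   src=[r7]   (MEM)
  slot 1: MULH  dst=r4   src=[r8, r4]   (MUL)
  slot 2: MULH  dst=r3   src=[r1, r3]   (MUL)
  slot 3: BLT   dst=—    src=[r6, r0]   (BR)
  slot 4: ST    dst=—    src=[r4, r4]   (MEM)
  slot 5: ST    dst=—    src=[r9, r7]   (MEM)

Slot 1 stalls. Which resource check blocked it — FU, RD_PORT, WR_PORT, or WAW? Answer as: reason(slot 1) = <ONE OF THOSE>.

  0. MEM→r4 ⇒ go  {3A/2Mu/0Ld/1B | 7r 3w}
  1. MUL→r4 ⇒ no(WAW)  {3A/2Mu/0Ld/1B | 7r 3w}
  2. MUL→r3 ⇒ go  {3A/1Mu/0Ld/1B | 5r 2w}
  3. BR ⇒ go  {3A/1Mu/0Ld/0B | 3r 2w}
  4. MEM ⇒ no(FU)  {3A/1Mu/0Ld/0B | 3r 2w}
  5. MEM ⇒ no(FU)  {3A/1Mu/0Ld/0B | 3r 2w}

reason(slot 1) = WAW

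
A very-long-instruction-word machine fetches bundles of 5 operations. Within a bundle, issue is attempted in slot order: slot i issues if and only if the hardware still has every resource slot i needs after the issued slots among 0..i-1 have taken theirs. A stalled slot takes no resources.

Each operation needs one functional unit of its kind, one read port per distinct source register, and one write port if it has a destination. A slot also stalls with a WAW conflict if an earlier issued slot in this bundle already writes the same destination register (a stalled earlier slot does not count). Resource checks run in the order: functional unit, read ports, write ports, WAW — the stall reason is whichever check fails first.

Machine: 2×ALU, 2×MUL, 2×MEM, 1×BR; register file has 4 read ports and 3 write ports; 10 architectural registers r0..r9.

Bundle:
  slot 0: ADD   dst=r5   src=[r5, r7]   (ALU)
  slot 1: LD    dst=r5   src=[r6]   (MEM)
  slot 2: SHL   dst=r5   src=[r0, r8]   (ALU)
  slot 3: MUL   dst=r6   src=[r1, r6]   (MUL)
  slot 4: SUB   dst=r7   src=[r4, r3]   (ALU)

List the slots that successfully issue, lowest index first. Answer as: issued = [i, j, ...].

issued = [0, 3]

  0. ALU→r5 ⇒ go  {1A/2Mu/2Ld/1B | 2r 2w}
  1. MEM→r5 ⇒ no(WAW)  {1A/2Mu/2Ld/1B | 2r 2w}
  2. ALU→r5 ⇒ no(WAW)  {1A/2Mu/2Ld/1B | 2r 2w}
  3. MUL→r6 ⇒ go  {1A/1Mu/2Ld/1B | 0r 1w}
  4. ALU→r7 ⇒ no(RD_PORT)  {1A/1Mu/2Ld/1B | 0r 1w}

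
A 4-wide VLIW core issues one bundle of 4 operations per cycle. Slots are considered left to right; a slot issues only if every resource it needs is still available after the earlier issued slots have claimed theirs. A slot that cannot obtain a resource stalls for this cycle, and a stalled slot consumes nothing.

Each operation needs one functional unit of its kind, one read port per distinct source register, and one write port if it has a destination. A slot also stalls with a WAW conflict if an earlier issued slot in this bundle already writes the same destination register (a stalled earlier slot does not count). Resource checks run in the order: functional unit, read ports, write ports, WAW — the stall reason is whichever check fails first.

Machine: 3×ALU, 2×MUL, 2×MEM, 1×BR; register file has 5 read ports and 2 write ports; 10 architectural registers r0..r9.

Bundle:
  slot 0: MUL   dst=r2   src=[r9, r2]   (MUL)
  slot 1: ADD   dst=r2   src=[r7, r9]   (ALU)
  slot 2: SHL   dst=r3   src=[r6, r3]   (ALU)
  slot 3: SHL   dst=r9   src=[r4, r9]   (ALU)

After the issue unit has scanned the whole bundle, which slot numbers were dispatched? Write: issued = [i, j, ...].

issued = [0, 2]

(0) want 1×MUL +2rd +1wr — yes → AL3|MU1|ME2|BR1|rd3|wr1
(1) want 1×ALU +2rd +1wr — WAW → AL3|MU1|ME2|BR1|rd3|wr1
(2) want 1×ALU +2rd +1wr — yes → AL2|MU1|ME2|BR1|rd1|wr0
(3) want 1×ALU +2rd +1wr — RD_PORT → AL2|MU1|ME2|BR1|rd1|wr0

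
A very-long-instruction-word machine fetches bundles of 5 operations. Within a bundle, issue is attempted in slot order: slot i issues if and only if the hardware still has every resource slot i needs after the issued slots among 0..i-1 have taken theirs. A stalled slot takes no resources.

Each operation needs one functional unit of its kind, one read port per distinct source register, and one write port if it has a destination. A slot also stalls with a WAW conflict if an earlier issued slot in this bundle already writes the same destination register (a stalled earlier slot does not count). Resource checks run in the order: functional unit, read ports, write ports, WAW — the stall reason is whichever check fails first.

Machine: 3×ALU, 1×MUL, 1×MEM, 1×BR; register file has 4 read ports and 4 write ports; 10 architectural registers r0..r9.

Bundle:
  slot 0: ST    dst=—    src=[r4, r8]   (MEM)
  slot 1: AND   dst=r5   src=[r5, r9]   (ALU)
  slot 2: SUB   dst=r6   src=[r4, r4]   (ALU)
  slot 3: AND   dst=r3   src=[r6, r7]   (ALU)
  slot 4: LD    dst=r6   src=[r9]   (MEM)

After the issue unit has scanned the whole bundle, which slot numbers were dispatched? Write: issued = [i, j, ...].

issued = [0, 1]

#0 MEM src=r4,r8 dispatched  <A:3 Mu:1 Ld:0 B:1 rd:2 wr:4>
#1 ALU src=r5,r9 dispatched  <A:2 Mu:1 Ld:0 B:1 rd:0 wr:3>
#2 ALU src=r4,r4 held:RD_PORT  <A:2 Mu:1 Ld:0 B:1 rd:0 wr:3>
#3 ALU src=r6,r7 held:RD_PORT  <A:2 Mu:1 Ld:0 B:1 rd:0 wr:3>
#4 MEM src=r9 held:FU  <A:2 Mu:1 Ld:0 B:1 rd:0 wr:3>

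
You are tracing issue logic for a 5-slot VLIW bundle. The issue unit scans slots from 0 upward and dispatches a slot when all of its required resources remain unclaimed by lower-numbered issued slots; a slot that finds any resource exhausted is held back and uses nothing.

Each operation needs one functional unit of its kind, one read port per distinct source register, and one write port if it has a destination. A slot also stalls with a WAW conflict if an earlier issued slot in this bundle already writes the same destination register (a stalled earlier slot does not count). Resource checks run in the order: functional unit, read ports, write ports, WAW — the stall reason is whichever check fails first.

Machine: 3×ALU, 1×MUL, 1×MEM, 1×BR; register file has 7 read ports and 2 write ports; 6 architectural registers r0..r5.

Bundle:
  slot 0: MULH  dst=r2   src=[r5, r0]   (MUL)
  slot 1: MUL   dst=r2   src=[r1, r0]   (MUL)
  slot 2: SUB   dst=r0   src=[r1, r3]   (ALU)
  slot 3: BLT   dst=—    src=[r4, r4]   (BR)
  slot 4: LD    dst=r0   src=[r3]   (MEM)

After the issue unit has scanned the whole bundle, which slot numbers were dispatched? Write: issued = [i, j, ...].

  0. MUL→r2 ⇒ go  {3A/0Mu/1Ld/1B | 5r 1w}
  1. MUL→r2 ⇒ no(FU)  {3A/0Mu/1Ld/1B | 5r 1w}
  2. ALU→r0 ⇒ go  {2A/0Mu/1Ld/1B | 3r 0w}
  3. BR ⇒ go  {2A/0Mu/1Ld/0B | 2r 0w}
  4. MEM→r0 ⇒ no(WR_PORT)  {2A/0Mu/1Ld/0B | 2r 0w}

issued = [0, 2, 3]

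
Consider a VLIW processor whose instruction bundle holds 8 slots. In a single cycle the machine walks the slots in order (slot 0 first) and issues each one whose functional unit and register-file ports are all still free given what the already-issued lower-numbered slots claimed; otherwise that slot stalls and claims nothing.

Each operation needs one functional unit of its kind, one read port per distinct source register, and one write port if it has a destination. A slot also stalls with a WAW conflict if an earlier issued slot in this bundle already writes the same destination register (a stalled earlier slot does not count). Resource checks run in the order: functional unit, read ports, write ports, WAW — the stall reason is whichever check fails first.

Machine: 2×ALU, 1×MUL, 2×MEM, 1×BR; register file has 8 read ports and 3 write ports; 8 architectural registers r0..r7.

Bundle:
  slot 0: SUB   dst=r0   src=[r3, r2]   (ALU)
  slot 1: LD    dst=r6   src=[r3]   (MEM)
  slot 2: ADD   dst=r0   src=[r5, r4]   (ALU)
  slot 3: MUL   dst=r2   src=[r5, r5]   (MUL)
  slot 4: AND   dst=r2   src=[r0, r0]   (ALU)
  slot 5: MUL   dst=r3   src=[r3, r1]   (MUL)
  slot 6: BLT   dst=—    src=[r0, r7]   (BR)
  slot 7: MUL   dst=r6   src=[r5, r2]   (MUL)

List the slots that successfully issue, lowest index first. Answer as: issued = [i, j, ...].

issued = [0, 1, 3, 6]

  0. ALU→r0 ⇒ go  {1A/1Mu/2Ld/1B | 6r 2w}
  1. MEM→r6 ⇒ go  {1A/1Mu/1Ld/1B | 5r 1w}
  2. ALU→r0 ⇒ no(WAW)  {1A/1Mu/1Ld/1B | 5r 1w}
  3. MUL→r2 ⇒ go  {1A/0Mu/1Ld/1B | 4r 0w}
  4. ALU→r2 ⇒ no(WR_PORT)  {1A/0Mu/1Ld/1B | 4r 0w}
  5. MUL→r3 ⇒ no(FU)  {1A/0Mu/1Ld/1B | 4r 0w}
  6. BR ⇒ go  {1A/0Mu/1Ld/0B | 2r 0w}
  7. MUL→r6 ⇒ no(FU)  {1A/0Mu/1Ld/0B | 2r 0w}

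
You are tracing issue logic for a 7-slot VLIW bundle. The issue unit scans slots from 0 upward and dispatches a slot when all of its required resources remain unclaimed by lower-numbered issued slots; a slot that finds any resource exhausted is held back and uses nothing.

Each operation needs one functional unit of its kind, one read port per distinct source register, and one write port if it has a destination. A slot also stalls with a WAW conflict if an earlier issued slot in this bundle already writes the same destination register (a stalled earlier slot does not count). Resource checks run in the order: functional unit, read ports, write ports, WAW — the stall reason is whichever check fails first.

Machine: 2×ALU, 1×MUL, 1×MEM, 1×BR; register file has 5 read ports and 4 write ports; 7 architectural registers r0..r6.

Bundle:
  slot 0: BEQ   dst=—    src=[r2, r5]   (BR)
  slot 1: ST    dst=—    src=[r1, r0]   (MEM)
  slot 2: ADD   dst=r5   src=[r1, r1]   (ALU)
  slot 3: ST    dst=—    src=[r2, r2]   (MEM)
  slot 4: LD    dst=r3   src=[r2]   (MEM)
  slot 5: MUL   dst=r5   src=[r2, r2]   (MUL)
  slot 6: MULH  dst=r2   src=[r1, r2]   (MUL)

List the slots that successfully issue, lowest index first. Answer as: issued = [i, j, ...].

  0. BR ⇒ go  {2A/1Mu/1Ld/0B | 3r 4w}
  1. MEM ⇒ go  {2A/1Mu/0Ld/0B | 1r 4w}
  2. ALU→r5 ⇒ go  {1A/1Mu/0Ld/0B | 0r 3w}
  3. MEM ⇒ no(FU)  {1A/1Mu/0Ld/0B | 0r 3w}
  4. MEM→r3 ⇒ no(FU)  {1A/1Mu/0Ld/0B | 0r 3w}
  5. MUL→r5 ⇒ no(RD_PORT)  {1A/1Mu/0Ld/0B | 0r 3w}
  6. MUL→r2 ⇒ no(RD_PORT)  {1A/1Mu/0Ld/0B | 0r 3w}

issued = [0, 1, 2]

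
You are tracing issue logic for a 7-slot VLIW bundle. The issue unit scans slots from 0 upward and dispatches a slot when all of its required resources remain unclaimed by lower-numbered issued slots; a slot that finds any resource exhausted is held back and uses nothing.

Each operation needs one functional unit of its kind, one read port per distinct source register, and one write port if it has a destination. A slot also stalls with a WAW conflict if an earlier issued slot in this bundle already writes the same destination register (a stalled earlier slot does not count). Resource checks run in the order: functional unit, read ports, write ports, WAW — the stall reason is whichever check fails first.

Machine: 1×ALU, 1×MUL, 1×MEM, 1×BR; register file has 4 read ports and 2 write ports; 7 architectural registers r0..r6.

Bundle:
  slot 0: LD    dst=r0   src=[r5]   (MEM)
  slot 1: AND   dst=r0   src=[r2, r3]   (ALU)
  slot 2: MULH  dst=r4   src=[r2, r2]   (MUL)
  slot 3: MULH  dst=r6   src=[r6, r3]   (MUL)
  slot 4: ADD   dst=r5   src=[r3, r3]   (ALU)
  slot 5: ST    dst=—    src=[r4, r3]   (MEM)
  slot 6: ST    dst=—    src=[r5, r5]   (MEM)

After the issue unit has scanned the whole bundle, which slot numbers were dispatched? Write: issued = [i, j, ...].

slot 0 (MEM): ISSUE — free A1,Mu1,Ld0,B1 rp3 wp1
slot 1 (ALU): stall WAW — free A1,Mu1,Ld0,B1 rp3 wp1
slot 2 (MUL): ISSUE — free A1,Mu0,Ld0,B1 rp2 wp0
slot 3 (MUL): stall FU — free A1,Mu0,Ld0,B1 rp2 wp0
slot 4 (ALU): stall WR_PORT — free A1,Mu0,Ld0,B1 rp2 wp0
slot 5 (MEM): stall FU — free A1,Mu0,Ld0,B1 rp2 wp0
slot 6 (MEM): stall FU — free A1,Mu0,Ld0,B1 rp2 wp0

issued = [0, 2]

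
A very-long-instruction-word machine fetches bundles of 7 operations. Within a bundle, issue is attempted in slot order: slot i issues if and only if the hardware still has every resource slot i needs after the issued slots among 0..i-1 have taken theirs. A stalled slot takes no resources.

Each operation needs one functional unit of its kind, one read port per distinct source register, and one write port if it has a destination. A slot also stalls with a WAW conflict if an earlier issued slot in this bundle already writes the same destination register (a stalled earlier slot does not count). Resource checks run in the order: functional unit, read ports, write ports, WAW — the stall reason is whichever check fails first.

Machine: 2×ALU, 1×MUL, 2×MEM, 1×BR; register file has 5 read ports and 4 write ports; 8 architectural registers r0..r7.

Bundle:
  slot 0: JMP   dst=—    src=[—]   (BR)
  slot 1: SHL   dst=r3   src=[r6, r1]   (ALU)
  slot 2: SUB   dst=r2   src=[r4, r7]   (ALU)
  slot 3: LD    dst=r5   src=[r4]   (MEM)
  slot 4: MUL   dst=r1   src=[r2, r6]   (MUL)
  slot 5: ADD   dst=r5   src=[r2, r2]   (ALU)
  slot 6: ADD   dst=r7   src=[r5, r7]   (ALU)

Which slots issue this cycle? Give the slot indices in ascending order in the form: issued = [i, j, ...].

issued = [0, 1, 2, 3]

[0] BR needs rd=0 wr=0: ok; after: ALU=2 MUL=1 MEM=2 BR=0, R=5, W=4
[1] ALU needs rd=2 wr=1: ok; after: ALU=1 MUL=1 MEM=2 BR=0, R=3, W=3
[2] ALU needs rd=2 wr=1: ok; after: ALU=0 MUL=1 MEM=2 BR=0, R=1, W=2
[3] MEM needs rd=1 wr=1: ok; after: ALU=0 MUL=1 MEM=1 BR=0, R=0, W=1
[4] MUL needs rd=2 wr=1: RD_PORT; after: ALU=0 MUL=1 MEM=1 BR=0, R=0, W=1
[5] ALU needs rd=1 wr=1: FU; after: ALU=0 MUL=1 MEM=1 BR=0, R=0, W=1
[6] ALU needs rd=2 wr=1: FU; after: ALU=0 MUL=1 MEM=1 BR=0, R=0, W=1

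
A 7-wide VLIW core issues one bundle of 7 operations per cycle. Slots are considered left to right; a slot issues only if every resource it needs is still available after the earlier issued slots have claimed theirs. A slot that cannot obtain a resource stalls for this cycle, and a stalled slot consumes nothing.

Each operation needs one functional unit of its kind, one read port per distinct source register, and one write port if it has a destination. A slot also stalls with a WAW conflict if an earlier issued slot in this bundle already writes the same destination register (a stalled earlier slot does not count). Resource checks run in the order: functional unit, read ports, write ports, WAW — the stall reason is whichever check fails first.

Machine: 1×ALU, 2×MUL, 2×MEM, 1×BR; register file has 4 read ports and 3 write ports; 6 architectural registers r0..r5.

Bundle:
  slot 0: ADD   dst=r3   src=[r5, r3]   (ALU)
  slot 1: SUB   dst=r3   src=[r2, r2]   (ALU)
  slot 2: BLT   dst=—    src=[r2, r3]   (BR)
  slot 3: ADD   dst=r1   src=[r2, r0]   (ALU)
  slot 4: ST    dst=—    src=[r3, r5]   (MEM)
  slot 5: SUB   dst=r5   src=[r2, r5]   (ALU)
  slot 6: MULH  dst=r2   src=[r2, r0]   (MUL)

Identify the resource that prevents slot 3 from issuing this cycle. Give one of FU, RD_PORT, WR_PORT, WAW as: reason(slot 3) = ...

  0. ALU→r3 ⇒ go  {0A/2Mu/2Ld/1B | 2r 2w}
  1. ALU→r3 ⇒ no(FU)  {0A/2Mu/2Ld/1B | 2r 2w}
  2. BR ⇒ go  {0A/2Mu/2Ld/0B | 0r 2w}
  3. ALU→r1 ⇒ no(FU)  {0A/2Mu/2Ld/0B | 0r 2w}
  4. MEM ⇒ no(RD_PORT)  {0A/2Mu/2Ld/0B | 0r 2w}
  5. ALU→r5 ⇒ no(FU)  {0A/2Mu/2Ld/0B | 0r 2w}
  6. MUL→r2 ⇒ no(RD_PORT)  {0A/2Mu/2Ld/0B | 0r 2w}

reason(slot 3) = FU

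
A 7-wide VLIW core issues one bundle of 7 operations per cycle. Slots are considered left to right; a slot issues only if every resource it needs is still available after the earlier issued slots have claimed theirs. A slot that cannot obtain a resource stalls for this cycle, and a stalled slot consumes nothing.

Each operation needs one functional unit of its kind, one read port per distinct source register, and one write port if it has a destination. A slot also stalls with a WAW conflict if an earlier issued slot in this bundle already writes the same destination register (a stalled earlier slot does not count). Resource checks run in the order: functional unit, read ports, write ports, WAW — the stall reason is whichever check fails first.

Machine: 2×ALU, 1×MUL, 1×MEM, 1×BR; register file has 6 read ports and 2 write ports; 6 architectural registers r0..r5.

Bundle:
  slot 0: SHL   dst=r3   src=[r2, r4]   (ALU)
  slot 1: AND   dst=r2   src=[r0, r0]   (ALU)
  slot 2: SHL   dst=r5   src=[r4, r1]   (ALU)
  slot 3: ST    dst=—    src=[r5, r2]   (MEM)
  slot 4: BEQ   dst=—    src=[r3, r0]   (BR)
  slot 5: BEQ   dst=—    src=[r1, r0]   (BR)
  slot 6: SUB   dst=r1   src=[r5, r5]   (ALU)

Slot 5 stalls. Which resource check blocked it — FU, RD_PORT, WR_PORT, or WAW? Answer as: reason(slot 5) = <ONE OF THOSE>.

slot 0 (ALU): ISSUE — free A1,Mu1,Ld1,B1 rp4 wp1
slot 1 (ALU): ISSUE — free A0,Mu1,Ld1,B1 rp3 wp0
slot 2 (ALU): stall FU — free A0,Mu1,Ld1,B1 rp3 wp0
slot 3 (MEM): ISSUE — free A0,Mu1,Ld0,B1 rp1 wp0
slot 4 (BR): stall RD_PORT — free A0,Mu1,Ld0,B1 rp1 wp0
slot 5 (BR): stall RD_PORT — free A0,Mu1,Ld0,B1 rp1 wp0
slot 6 (ALU): stall FU — free A0,Mu1,Ld0,B1 rp1 wp0

reason(slot 5) = RD_PORT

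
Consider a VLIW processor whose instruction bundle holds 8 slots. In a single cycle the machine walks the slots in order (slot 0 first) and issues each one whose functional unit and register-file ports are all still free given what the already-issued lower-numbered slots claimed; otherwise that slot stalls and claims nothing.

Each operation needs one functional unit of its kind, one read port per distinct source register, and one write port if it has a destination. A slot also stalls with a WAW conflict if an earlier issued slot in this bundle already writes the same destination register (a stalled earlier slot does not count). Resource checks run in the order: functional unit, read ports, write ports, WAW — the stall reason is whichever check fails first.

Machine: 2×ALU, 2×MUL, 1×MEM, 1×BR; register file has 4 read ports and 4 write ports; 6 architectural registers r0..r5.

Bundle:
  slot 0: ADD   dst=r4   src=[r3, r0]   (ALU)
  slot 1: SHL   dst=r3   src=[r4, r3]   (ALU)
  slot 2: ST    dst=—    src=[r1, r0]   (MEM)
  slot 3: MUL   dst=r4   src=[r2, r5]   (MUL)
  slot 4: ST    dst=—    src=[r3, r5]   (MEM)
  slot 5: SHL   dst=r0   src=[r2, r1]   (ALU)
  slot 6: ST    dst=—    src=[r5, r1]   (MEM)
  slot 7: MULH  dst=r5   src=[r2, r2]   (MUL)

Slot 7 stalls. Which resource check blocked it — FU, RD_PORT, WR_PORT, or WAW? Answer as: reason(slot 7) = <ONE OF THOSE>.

reason(slot 7) = RD_PORT

(0) want 1×ALU +2rd +1wr — yes → AL1|MU2|ME1|BR1|rd2|wr3
(1) want 1×ALU +2rd +1wr — yes → AL0|MU2|ME1|BR1|rd0|wr2
(2) want 1×MEM +2rd +0wr — RD_PORT → AL0|MU2|ME1|BR1|rd0|wr2
(3) want 1×MUL +2rd +1wr — RD_PORT → AL0|MU2|ME1|BR1|rd0|wr2
(4) want 1×MEM +2rd +0wr — RD_PORT → AL0|MU2|ME1|BR1|rd0|wr2
(5) want 1×ALU +2rd +1wr — FU → AL0|MU2|ME1|BR1|rd0|wr2
(6) want 1×MEM +2rd +0wr — RD_PORT → AL0|MU2|ME1|BR1|rd0|wr2
(7) want 1×MUL +1rd +1wr — RD_PORT → AL0|MU2|ME1|BR1|rd0|wr2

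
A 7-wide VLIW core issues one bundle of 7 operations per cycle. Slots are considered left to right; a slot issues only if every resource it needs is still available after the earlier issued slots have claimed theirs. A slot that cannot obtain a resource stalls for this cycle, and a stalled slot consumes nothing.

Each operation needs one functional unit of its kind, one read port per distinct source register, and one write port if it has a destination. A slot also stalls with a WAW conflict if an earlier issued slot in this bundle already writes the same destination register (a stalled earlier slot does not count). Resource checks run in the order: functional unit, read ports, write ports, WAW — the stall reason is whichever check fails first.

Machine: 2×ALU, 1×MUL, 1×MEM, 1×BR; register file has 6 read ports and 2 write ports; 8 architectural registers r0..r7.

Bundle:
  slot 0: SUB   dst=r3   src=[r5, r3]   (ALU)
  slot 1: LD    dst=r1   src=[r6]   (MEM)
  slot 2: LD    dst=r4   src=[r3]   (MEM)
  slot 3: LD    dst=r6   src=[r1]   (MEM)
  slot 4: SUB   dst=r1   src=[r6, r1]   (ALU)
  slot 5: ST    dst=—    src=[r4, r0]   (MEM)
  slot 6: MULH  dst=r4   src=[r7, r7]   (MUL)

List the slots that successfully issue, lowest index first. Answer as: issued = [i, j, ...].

  0. ALU→r3 ⇒ go  {1A/1Mu/1Ld/1B | 4r 1w}
  1. MEM→r1 ⇒ go  {1A/1Mu/0Ld/1B | 3r 0w}
  2. MEM→r4 ⇒ no(FU)  {1A/1Mu/0Ld/1B | 3r 0w}
  3. MEM→r6 ⇒ no(FU)  {1A/1Mu/0Ld/1B | 3r 0w}
  4. ALU→r1 ⇒ no(WR_PORT)  {1A/1Mu/0Ld/1B | 3r 0w}
  5. MEM ⇒ no(FU)  {1A/1Mu/0Ld/1B | 3r 0w}
  6. MUL→r4 ⇒ no(WR_PORT)  {1A/1Mu/0Ld/1B | 3r 0w}

issued = [0, 1]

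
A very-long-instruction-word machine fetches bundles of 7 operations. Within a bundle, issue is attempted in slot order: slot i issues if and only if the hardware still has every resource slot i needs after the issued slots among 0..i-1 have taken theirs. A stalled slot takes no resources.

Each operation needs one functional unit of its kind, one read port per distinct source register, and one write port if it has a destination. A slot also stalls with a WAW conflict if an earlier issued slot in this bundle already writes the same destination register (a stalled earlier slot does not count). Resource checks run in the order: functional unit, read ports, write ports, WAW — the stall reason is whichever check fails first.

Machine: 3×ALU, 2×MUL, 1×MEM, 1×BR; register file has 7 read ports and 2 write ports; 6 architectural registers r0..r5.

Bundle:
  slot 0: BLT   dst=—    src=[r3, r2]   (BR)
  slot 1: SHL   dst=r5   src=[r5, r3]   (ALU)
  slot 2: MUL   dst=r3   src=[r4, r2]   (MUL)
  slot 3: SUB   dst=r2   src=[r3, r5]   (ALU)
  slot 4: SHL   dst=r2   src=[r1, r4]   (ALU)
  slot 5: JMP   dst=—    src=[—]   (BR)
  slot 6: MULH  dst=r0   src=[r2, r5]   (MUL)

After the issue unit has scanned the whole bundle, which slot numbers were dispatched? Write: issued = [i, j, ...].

issued = [0, 1, 2]

#0 BR src=r3,r2 dispatched  <A:3 Mu:2 Ld:1 B:0 rd:5 wr:2>
#1 ALU src=r5,r3 dispatched  <A:2 Mu:2 Ld:1 B:0 rd:3 wr:1>
#2 MUL src=r4,r2 dispatched  <A:2 Mu:1 Ld:1 B:0 rd:1 wr:0>
#3 ALU src=r3,r5 held:RD_PORT  <A:2 Mu:1 Ld:1 B:0 rd:1 wr:0>
#4 ALU src=r1,r4 held:RD_PORT  <A:2 Mu:1 Ld:1 B:0 rd:1 wr:0>
#5 BR src=- held:FU  <A:2 Mu:1 Ld:1 B:0 rd:1 wr:0>
#6 MUL src=r2,r5 held:RD_PORT  <A:2 Mu:1 Ld:1 B:0 rd:1 wr:0>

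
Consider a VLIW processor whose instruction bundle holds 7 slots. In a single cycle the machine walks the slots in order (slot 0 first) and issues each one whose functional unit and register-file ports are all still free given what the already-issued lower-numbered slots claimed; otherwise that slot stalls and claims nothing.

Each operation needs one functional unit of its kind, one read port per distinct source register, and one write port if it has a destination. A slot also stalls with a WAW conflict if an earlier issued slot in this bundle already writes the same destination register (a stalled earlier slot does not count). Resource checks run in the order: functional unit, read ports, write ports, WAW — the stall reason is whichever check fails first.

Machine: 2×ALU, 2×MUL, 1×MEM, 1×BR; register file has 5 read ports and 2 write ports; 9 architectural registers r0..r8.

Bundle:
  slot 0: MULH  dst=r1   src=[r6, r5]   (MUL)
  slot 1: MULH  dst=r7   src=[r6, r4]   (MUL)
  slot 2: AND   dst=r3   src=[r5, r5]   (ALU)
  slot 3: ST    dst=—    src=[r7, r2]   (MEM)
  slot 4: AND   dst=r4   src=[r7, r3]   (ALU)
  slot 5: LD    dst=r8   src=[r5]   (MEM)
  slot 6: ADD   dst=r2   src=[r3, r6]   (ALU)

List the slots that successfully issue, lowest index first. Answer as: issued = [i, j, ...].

issued = [0, 1]

#0 MUL src=r6,r5 dispatched  <A:2 Mu:1 Ld:1 B:1 rd:3 wr:1>
#1 MUL src=r6,r4 dispatched  <A:2 Mu:0 Ld:1 B:1 rd:1 wr:0>
#2 ALU src=r5,r5 held:WR_PORT  <A:2 Mu:0 Ld:1 B:1 rd:1 wr:0>
#3 MEM src=r7,r2 held:RD_PORT  <A:2 Mu:0 Ld:1 B:1 rd:1 wr:0>
#4 ALU src=r7,r3 held:RD_PORT  <A:2 Mu:0 Ld:1 B:1 rd:1 wr:0>
#5 MEM src=r5 held:WR_PORT  <A:2 Mu:0 Ld:1 B:1 rd:1 wr:0>
#6 ALU src=r3,r6 held:RD_PORT  <A:2 Mu:0 Ld:1 B:1 rd:1 wr:0>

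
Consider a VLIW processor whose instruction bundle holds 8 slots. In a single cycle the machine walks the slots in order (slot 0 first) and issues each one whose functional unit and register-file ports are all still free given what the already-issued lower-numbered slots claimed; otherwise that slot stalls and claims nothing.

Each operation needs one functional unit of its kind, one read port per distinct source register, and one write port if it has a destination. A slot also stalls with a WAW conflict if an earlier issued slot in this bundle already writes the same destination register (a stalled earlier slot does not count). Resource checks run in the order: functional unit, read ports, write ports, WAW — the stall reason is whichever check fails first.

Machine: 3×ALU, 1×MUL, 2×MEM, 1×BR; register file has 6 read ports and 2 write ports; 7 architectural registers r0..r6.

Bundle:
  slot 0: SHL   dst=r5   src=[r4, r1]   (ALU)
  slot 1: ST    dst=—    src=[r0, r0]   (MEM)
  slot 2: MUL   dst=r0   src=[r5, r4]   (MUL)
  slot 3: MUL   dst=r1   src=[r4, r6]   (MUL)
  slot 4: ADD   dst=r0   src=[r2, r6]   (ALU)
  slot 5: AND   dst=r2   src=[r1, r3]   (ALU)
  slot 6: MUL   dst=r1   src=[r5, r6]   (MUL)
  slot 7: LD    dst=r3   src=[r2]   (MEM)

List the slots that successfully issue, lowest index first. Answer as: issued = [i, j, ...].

[0] ALU needs rd=2 wr=1: ok; after: ALU=2 MUL=1 MEM=2 BR=1, R=4, W=1
[1] MEM needs rd=1 wr=0: ok; after: ALU=2 MUL=1 MEM=1 BR=1, R=3, W=1
[2] MUL needs rd=2 wr=1: ok; after: ALU=2 MUL=0 MEM=1 BR=1, R=1, W=0
[3] MUL needs rd=2 wr=1: FU; after: ALU=2 MUL=0 MEM=1 BR=1, R=1, W=0
[4] ALU needs rd=2 wr=1: RD_PORT; after: ALU=2 MUL=0 MEM=1 BR=1, R=1, W=0
[5] ALU needs rd=2 wr=1: RD_PORT; after: ALU=2 MUL=0 MEM=1 BR=1, R=1, W=0
[6] MUL needs rd=2 wr=1: FU; after: ALU=2 MUL=0 MEM=1 BR=1, R=1, W=0
[7] MEM needs rd=1 wr=1: WR_PORT; after: ALU=2 MUL=0 MEM=1 BR=1, R=1, W=0

issued = [0, 1, 2]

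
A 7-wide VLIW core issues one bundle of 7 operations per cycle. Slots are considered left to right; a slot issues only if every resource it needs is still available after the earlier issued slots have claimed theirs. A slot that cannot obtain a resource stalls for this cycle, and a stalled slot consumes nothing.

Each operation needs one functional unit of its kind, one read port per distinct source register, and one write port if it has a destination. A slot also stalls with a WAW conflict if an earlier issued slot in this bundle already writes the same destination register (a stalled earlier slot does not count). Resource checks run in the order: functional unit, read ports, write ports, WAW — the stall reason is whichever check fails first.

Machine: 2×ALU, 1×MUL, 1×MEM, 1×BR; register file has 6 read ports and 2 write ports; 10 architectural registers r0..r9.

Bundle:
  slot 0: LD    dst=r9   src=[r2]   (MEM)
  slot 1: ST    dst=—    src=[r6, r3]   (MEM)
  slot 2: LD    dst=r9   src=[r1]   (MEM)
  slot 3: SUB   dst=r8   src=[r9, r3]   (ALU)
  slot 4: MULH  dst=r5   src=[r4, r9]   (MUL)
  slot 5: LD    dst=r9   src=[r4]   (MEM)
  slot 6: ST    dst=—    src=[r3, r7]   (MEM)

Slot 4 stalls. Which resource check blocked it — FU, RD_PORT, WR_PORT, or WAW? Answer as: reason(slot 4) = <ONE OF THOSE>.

[0] MEM needs rd=1 wr=1: ok; after: ALU=2 MUL=1 MEM=0 BR=1, R=5, W=1
[1] MEM needs rd=2 wr=0: FU; after: ALU=2 MUL=1 MEM=0 BR=1, R=5, W=1
[2] MEM needs rd=1 wr=1: FU; after: ALU=2 MUL=1 MEM=0 BR=1, R=5, W=1
[3] ALU needs rd=2 wr=1: ok; after: ALU=1 MUL=1 MEM=0 BR=1, R=3, W=0
[4] MUL needs rd=2 wr=1: WR_PORT; after: ALU=1 MUL=1 MEM=0 BR=1, R=3, W=0
[5] MEM needs rd=1 wr=1: FU; after: ALU=1 MUL=1 MEM=0 BR=1, R=3, W=0
[6] MEM needs rd=2 wr=0: FU; after: ALU=1 MUL=1 MEM=0 BR=1, R=3, W=0

reason(slot 4) = WR_PORT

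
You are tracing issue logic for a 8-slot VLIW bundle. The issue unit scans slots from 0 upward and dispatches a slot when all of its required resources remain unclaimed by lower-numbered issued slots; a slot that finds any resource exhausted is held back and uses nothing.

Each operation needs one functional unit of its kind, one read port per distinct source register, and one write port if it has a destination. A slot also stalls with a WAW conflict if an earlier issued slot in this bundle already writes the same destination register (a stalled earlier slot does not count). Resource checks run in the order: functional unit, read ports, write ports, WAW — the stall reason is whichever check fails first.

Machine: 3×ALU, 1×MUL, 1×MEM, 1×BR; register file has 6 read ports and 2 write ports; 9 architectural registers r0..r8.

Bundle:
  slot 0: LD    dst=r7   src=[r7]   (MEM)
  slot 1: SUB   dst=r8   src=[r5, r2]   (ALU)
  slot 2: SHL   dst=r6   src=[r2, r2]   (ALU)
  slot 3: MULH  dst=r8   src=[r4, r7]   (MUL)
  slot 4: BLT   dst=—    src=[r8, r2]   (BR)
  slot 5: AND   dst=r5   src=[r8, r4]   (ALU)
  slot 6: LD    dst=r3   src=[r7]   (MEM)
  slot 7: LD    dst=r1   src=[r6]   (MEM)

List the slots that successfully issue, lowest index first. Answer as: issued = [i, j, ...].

slot 0 (MEM): ISSUE — free A3,Mu1,Ld0,B1 rp5 wp1
slot 1 (ALU): ISSUE — free A2,Mu1,Ld0,B1 rp3 wp0
slot 2 (ALU): stall WR_PORT — free A2,Mu1,Ld0,B1 rp3 wp0
slot 3 (MUL): stall WR_PORT — free A2,Mu1,Ld0,B1 rp3 wp0
slot 4 (BR): ISSUE — free A2,Mu1,Ld0,B0 rp1 wp0
slot 5 (ALU): stall RD_PORT — free A2,Mu1,Ld0,B0 rp1 wp0
slot 6 (MEM): stall FU — free A2,Mu1,Ld0,B0 rp1 wp0
slot 7 (MEM): stall FU — free A2,Mu1,Ld0,B0 rp1 wp0

issued = [0, 1, 4]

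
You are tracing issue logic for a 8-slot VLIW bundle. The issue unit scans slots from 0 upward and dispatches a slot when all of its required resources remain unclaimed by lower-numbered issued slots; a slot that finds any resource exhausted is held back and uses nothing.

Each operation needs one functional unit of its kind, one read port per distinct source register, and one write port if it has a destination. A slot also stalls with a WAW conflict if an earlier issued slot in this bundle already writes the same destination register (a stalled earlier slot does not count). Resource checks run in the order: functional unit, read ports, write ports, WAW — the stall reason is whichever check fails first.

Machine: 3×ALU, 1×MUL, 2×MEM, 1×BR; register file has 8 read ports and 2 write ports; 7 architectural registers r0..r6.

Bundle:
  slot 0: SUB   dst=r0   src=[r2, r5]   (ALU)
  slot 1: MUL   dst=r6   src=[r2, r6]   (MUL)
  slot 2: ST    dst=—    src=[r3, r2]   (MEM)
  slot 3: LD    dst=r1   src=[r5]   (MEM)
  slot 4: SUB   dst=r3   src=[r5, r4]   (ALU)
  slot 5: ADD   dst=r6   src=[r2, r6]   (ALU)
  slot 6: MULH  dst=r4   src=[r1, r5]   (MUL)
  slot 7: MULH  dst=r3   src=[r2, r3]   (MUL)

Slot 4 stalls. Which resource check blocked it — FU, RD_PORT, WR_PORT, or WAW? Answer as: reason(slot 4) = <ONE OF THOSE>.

[0] ALU needs rd=2 wr=1: ok; after: ALU=2 MUL=1 MEM=2 BR=1, R=6, W=1
[1] MUL needs rd=2 wr=1: ok; after: ALU=2 MUL=0 MEM=2 BR=1, R=4, W=0
[2] MEM needs rd=2 wr=0: ok; after: ALU=2 MUL=0 MEM=1 BR=1, R=2, W=0
[3] MEM needs rd=1 wr=1: WR_PORT; after: ALU=2 MUL=0 MEM=1 BR=1, R=2, W=0
[4] ALU needs rd=2 wr=1: WR_PORT; after: ALU=2 MUL=0 MEM=1 BR=1, R=2, W=0
[5] ALU needs rd=2 wr=1: WR_PORT; after: ALU=2 MUL=0 MEM=1 BR=1, R=2, W=0
[6] MUL needs rd=2 wr=1: FU; after: ALU=2 MUL=0 MEM=1 BR=1, R=2, W=0
[7] MUL needs rd=2 wr=1: FU; after: ALU=2 MUL=0 MEM=1 BR=1, R=2, W=0

reason(slot 4) = WR_PORT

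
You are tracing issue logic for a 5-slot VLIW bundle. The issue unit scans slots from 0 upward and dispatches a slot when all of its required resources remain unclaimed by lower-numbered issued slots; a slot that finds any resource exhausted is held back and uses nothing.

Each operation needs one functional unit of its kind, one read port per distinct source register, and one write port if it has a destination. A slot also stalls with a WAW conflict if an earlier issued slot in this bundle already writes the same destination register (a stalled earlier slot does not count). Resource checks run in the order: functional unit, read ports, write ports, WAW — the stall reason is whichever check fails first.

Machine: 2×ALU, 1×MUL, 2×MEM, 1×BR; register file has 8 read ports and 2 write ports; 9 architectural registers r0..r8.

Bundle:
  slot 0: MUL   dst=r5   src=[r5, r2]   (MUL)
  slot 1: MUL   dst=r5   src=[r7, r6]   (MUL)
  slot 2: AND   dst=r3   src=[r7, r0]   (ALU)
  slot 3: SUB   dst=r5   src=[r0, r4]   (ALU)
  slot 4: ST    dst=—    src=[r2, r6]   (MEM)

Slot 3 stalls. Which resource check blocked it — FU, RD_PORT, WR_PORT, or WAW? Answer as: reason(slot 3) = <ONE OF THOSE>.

[0] MUL needs rd=2 wr=1: ok; after: ALU=2 MUL=0 MEM=2 BR=1, R=6, W=1
[1] MUL needs rd=2 wr=1: FU; after: ALU=2 MUL=0 MEM=2 BR=1, R=6, W=1
[2] ALU needs rd=2 wr=1: ok; after: ALU=1 MUL=0 MEM=2 BR=1, R=4, W=0
[3] ALU needs rd=2 wr=1: WR_PORT; after: ALU=1 MUL=0 MEM=2 BR=1, R=4, W=0
[4] MEM needs rd=2 wr=0: ok; after: ALU=1 MUL=0 MEM=1 BR=1, R=2, W=0

reason(slot 3) = WR_PORT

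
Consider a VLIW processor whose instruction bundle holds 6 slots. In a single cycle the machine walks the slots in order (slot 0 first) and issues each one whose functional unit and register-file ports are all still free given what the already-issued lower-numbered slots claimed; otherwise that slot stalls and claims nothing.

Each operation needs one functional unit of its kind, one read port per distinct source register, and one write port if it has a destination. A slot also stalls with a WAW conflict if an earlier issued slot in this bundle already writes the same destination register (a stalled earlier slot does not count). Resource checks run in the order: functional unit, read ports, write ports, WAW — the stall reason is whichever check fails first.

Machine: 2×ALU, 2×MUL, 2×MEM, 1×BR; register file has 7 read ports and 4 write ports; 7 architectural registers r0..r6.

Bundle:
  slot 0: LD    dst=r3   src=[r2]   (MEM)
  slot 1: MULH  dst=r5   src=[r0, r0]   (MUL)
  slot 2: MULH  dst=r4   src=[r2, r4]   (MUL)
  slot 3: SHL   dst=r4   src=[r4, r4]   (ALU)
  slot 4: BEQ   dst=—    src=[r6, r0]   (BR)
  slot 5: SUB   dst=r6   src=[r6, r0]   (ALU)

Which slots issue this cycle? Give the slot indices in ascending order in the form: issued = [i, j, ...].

issued = [0, 1, 2, 4]

  0. MEM→r3 ⇒ go  {2A/2Mu/1Ld/1B | 6r 3w}
  1. MUL→r5 ⇒ go  {2A/1Mu/1Ld/1B | 5r 2w}
  2. MUL→r4 ⇒ go  {2A/0Mu/1Ld/1B | 3r 1w}
  3. ALU→r4 ⇒ no(WAW)  {2A/0Mu/1Ld/1B | 3r 1w}
  4. BR ⇒ go  {2A/0Mu/1Ld/0B | 1r 1w}
  5. ALU→r6 ⇒ no(RD_PORT)  {2A/0Mu/1Ld/0B | 1r 1w}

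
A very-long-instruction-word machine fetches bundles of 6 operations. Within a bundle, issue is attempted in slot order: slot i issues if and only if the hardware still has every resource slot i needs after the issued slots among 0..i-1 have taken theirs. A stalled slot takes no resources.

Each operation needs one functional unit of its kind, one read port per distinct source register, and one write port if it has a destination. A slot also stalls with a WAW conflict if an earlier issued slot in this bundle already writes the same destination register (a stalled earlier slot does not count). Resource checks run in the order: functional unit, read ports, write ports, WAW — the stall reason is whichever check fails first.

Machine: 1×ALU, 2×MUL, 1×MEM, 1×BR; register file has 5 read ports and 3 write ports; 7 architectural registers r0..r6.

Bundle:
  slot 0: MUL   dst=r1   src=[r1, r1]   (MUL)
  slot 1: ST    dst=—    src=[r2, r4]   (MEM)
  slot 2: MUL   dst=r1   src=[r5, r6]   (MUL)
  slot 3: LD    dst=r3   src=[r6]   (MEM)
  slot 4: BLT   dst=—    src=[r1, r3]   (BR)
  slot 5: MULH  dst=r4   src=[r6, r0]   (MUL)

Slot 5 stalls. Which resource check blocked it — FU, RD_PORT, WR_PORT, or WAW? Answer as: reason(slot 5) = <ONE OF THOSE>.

#0 MUL src=r1,r1 dispatched  <A:1 Mu:1 Ld:1 B:1 rd:4 wr:2>
#1 MEM src=r2,r4 dispatched  <A:1 Mu:1 Ld:0 B:1 rd:2 wr:2>
#2 MUL src=r5,r6 held:WAW  <A:1 Mu:1 Ld:0 B:1 rd:2 wr:2>
#3 MEM src=r6 held:FU  <A:1 Mu:1 Ld:0 B:1 rd:2 wr:2>
#4 BR src=r1,r3 dispatched  <A:1 Mu:1 Ld:0 B:0 rd:0 wr:2>
#5 MUL src=r6,r0 held:RD_PORT  <A:1 Mu:1 Ld:0 B:0 rd:0 wr:2>

reason(slot 5) = RD_PORT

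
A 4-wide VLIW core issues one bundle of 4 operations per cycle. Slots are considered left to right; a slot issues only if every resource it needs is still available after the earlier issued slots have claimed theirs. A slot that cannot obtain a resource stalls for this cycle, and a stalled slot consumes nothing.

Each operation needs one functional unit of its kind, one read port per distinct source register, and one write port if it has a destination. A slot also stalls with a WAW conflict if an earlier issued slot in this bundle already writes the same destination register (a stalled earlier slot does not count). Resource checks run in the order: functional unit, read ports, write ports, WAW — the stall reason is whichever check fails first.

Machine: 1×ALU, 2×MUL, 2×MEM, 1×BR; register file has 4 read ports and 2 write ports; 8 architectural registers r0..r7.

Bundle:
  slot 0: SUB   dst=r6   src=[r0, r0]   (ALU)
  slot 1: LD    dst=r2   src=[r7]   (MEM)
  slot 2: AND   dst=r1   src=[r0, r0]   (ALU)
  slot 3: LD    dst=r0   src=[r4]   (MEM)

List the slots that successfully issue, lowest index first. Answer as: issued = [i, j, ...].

issued = [0, 1]

slot 0 (ALU): ISSUE — free A0,Mu2,Ld2,B1 rp3 wp1
slot 1 (MEM): ISSUE — free A0,Mu2,Ld1,B1 rp2 wp0
slot 2 (ALU): stall FU — free A0,Mu2,Ld1,B1 rp2 wp0
slot 3 (MEM): stall WR_PORT — free A0,Mu2,Ld1,B1 rp2 wp0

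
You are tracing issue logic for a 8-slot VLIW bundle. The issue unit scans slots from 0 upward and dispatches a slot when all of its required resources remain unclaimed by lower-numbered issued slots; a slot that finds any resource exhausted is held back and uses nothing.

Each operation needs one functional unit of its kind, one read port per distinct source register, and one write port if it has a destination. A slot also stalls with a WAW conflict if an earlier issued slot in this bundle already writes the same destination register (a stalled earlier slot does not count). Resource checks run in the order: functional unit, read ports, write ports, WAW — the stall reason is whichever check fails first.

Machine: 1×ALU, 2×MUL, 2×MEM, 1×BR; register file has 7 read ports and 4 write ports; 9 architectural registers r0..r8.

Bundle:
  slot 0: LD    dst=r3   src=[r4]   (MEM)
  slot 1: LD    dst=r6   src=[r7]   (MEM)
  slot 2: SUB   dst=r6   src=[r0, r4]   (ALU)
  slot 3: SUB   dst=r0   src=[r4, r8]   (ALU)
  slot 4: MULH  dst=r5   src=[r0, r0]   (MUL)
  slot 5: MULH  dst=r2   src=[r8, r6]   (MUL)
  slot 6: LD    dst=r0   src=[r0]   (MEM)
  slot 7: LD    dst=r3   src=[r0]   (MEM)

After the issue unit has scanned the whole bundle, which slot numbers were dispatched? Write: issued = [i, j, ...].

issued = [0, 1, 3, 4]

  0. MEM→r3 ⇒ go  {1A/2Mu/1Ld/1B | 6r 3w}
  1. MEM→r6 ⇒ go  {1A/2Mu/0Ld/1B | 5r 2w}
  2. ALU→r6 ⇒ no(WAW)  {1A/2Mu/0Ld/1B | 5r 2w}
  3. ALU→r0 ⇒ go  {0A/2Mu/0Ld/1B | 3r 1w}
  4. MUL→r5 ⇒ go  {0A/1Mu/0Ld/1B | 2r 0w}
  5. MUL→r2 ⇒ no(WR_PORT)  {0A/1Mu/0Ld/1B | 2r 0w}
  6. MEM→r0 ⇒ no(FU)  {0A/1Mu/0Ld/1B | 2r 0w}
  7. MEM→r3 ⇒ no(FU)  {0A/1Mu/0Ld/1B | 2r 0w}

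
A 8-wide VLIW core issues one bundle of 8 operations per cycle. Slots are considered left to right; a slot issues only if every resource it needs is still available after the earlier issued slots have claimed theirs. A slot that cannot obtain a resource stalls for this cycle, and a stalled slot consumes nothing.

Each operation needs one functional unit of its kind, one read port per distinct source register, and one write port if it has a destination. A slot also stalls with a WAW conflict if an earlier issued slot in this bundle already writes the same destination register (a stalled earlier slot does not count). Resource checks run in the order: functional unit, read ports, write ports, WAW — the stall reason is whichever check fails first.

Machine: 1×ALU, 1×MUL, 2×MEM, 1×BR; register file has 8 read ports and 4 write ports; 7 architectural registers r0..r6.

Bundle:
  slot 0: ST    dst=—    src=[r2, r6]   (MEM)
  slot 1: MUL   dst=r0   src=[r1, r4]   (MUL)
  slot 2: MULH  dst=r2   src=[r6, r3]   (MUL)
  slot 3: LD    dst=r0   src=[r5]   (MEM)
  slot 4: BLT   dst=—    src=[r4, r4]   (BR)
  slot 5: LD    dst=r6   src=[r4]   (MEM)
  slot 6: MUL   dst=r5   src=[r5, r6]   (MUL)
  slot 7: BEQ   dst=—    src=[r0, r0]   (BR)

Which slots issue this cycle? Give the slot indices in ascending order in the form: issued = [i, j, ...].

#0 MEM src=r2,r6 dispatched  <A:1 Mu:1 Ld:1 B:1 rd:6 wr:4>
#1 MUL src=r1,r4 dispatched  <A:1 Mu:0 Ld:1 B:1 rd:4 wr:3>
#2 MUL src=r6,r3 held:FU  <A:1 Mu:0 Ld:1 B:1 rd:4 wr:3>
#3 MEM src=r5 held:WAW  <A:1 Mu:0 Ld:1 B:1 rd:4 wr:3>
#4 BR src=r4,r4 dispatched  <A:1 Mu:0 Ld:1 B:0 rd:3 wr:3>
#5 MEM src=r4 dispatched  <A:1 Mu:0 Ld:0 B:0 rd:2 wr:2>
#6 MUL src=r5,r6 held:FU  <A:1 Mu:0 Ld:0 B:0 rd:2 wr:2>
#7 BR src=r0,r0 held:FU  <A:1 Mu:0 Ld:0 B:0 rd:2 wr:2>

issued = [0, 1, 4, 5]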